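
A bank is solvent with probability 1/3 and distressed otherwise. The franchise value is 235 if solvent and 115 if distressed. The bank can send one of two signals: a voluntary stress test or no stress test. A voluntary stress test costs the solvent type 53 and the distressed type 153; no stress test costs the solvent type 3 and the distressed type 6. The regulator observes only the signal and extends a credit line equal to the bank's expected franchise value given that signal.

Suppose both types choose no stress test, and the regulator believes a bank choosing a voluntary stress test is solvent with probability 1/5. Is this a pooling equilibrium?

At the pooled signal (no stress test) the regulator holds the prior 1/3 and pays 1/3·235 + 2/3·115 = 155. Off-path (stress test) belief 1/5 gives 1/5·235 + 4/5·115 = 139.
Solvent: no stress test gives 155 − 3 = 152; stress test gives 139 − 53 = 86. Stays. ✓
Distressed: no stress test gives 155 − 6 = 149; stress test gives 139 − 153 = -14. Stays. ✓

Yes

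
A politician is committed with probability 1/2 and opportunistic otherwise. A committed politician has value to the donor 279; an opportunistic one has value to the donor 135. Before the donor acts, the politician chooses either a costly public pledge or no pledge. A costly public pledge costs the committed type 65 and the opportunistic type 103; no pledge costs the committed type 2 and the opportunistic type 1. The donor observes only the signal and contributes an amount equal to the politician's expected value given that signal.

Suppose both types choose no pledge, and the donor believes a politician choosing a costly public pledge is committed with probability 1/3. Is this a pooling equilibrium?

Yes

On the equilibrium path (no pledge) the donor holds the prior 1/2 and pays 1/2·279 + 1/2·135 = 207. Off-path (pledge) belief 1/3 gives 1/3·279 + 2/3·135 = 183.
Committed: no pledge gives 207 − 2 = 205; pledge gives 183 − 65 = 118. Stays. ✓
Opportunistic: no pledge gives 207 − 1 = 206; pledge gives 183 − 103 = 80. Stays. ✓
Beliefs are Bayes-consistent on-path and both types best-respond.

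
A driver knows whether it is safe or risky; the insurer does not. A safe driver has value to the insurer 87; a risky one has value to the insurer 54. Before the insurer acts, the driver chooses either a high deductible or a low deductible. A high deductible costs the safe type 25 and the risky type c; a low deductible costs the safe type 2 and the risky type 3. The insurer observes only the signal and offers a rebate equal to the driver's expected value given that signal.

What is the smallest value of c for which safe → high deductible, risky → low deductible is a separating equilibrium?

Under separation: high deductible → safe (pays 87); low deductible → risky (pays 54).
Safe: 87 − 25 = 62 ≥ 54 − 2 = 52. Holds regardless of c. ✓
Risky: 54 − 3 ≥ 87 − c, so c ≥ 87 − 51 = 36.

36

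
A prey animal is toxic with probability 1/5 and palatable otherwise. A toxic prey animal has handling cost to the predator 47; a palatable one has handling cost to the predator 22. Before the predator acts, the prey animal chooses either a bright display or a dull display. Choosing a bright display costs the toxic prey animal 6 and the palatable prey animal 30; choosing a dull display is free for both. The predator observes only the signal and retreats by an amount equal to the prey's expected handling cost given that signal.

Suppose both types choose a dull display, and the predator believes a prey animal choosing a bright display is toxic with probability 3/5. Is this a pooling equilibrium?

On the equilibrium path (dull display) the predator holds the prior 1/5 and pays 1/5·47 + 4/5·22 = 27. Off-path (bright display) belief 3/5 gives 3/5·47 + 2/5·22 = 37.
Toxic: dull display gives 27 − 0 = 27; bright display gives 37 − 6 = 31. Deviates. ✗
Palatable: dull display gives 27 − 0 = 27; bright display gives 37 − 30 = 7. Stays. ✓

No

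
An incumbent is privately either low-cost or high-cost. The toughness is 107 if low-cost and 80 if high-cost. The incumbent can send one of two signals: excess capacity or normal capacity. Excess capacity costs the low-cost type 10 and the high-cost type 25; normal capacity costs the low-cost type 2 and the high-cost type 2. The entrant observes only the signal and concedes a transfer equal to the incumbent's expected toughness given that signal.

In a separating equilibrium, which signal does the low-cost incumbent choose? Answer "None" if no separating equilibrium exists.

None

Try low-cost → excess capacity, high-cost → normal capacity:
  If types separate, excess capacity earns payment 107 and normal capacity earns 80.
  Low-cost: excess capacity gives 107 − 10 = 97; normal capacity gives 80 − 2 = 78. No deviation. ✓
  High-cost: normal capacity gives 80 − 2 = 78; excess capacity gives 107 − 25 = 82. Would deviate. ✗
Try low-cost → normal capacity, high-cost → excess capacity:
  If types separate, normal capacity earns payment 107 and excess capacity earns 80.
  Low-cost: normal capacity gives 107 − 2 = 105; excess capacity gives 80 − 10 = 70. No deviation. ✓
  High-cost: excess capacity gives 80 − 25 = 55; normal capacity gives 107 − 2 = 105. Would deviate. ✗
Neither assignment is incentive-compatible.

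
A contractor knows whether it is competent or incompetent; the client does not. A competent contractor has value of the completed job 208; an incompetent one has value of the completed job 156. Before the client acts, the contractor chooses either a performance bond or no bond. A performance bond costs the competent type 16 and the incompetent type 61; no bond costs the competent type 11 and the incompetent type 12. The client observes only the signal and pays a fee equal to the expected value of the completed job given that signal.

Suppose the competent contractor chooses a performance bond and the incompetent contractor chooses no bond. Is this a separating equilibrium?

No

Under separation the client infers type exactly: bond → competent (pays 208), no bond → incompetent (pays 156).
Competent: bond gives 208 − 16 = 192; no bond gives 156 − 11 = 145. No deviation. ✓
Incompetent: no bond gives 156 − 12 = 144; bond gives 208 − 61 = 147. Would deviate. ✗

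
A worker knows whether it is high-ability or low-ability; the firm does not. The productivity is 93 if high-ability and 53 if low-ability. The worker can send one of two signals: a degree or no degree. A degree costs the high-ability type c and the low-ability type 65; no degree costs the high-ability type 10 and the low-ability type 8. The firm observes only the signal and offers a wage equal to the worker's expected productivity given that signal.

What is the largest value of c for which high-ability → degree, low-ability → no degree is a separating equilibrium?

Under separation: degree → high-ability (pays 93); no degree → low-ability (pays 53).
Low-ability: 53 − 8 = 45 ≥ 93 − 65 = 28. Holds regardless of c. ✓
High-ability: 93 − c ≥ 53 − 10, so c ≤ 93 − 43 = 50.

50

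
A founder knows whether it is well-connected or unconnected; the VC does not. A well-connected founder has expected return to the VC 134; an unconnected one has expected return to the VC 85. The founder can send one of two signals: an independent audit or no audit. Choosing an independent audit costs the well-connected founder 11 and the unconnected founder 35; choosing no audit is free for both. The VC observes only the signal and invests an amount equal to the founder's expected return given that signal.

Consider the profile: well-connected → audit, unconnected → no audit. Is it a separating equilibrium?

No

If types separate, audit earns payment 134 and no audit earns 85.
Well-connected: audit gives 134 − 11 = 123; no audit gives 85 − 0 = 85. No deviation. ✓
Unconnected: no audit gives 85 − 0 = 85; audit gives 134 − 35 = 99. Would deviate. ✗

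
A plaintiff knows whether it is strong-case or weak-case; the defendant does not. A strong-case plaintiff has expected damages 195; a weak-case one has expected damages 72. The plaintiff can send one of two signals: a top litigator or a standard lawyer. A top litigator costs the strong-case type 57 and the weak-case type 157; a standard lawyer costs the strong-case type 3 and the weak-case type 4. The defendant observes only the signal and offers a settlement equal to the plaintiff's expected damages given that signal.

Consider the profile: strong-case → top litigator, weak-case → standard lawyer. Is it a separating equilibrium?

Under separation the defendant infers type exactly: top litigator → strong-case (pays 195), standard lawyer → weak-case (pays 72).
Strong-case: top litigator gives 195 − 57 = 138; standard lawyer gives 72 − 3 = 69. No deviation. ✓
Weak-case: standard lawyer gives 72 − 4 = 68; top litigator gives 195 − 157 = 38. No deviation. ✓
Both incentive constraints hold.

Yes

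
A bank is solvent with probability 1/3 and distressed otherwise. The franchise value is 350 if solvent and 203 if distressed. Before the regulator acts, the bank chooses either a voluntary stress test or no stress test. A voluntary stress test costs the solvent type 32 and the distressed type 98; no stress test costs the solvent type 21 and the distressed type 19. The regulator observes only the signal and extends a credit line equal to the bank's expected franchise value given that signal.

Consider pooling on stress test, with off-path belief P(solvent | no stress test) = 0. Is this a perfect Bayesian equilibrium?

On the equilibrium path (stress test) the regulator holds the prior 1/3 and pays 1/3·350 + 2/3·203 = 252. Off-path (no stress test) belief 0 gives 0·350 + 1·203 = 203.
Solvent: stress test gives 252 − 32 = 220; no stress test gives 203 − 21 = 182. Stays. ✓
Distressed: stress test gives 252 − 98 = 154; no stress test gives 203 − 19 = 184. Deviates. ✗

No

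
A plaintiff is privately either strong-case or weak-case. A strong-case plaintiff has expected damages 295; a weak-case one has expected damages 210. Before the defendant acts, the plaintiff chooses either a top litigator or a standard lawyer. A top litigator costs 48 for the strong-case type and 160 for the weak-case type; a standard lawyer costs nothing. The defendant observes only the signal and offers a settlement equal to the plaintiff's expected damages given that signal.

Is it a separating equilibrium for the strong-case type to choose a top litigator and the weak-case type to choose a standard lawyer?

Yes

Under separation the defendant infers type exactly: top litigator → strong-case (pays 295), standard lawyer → weak-case (pays 210).
Strong-case: top litigator gives 295 − 48 = 247; standard lawyer gives 210 − 0 = 210. No deviation. ✓
Weak-case: standard lawyer gives 210 − 0 = 210; top litigator gives 295 − 160 = 135. No deviation. ✓
Both incentive constraints hold.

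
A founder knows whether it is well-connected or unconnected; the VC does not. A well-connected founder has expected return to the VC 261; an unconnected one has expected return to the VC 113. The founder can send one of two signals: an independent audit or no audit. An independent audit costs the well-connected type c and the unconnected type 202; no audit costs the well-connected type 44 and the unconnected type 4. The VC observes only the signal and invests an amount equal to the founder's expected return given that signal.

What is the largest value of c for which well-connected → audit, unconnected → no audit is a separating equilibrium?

Under separation: audit → well-connected (pays 261); no audit → unconnected (pays 113).
Unconnected: 113 − 4 = 109 ≥ 261 − 202 = 59. Holds regardless of c. ✓
Well-connected: 261 − c ≥ 113 − 44, so c ≤ 261 − 69 = 192.

192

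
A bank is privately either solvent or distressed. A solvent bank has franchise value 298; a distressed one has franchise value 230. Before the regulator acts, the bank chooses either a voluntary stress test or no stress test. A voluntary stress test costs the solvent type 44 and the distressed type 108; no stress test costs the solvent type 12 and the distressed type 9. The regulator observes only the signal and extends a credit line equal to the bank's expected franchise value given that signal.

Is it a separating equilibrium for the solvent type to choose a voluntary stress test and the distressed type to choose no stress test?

Yes

If types separate, stress test earns payment 298 and no stress test earns 230.
Solvent: stress test gives 298 − 44 = 254; no stress test gives 230 − 12 = 218. No deviation. ✓
Distressed: no stress test gives 230 − 9 = 221; stress test gives 298 − 108 = 190. No deviation. ✓
Neither type gains from mimicking the other.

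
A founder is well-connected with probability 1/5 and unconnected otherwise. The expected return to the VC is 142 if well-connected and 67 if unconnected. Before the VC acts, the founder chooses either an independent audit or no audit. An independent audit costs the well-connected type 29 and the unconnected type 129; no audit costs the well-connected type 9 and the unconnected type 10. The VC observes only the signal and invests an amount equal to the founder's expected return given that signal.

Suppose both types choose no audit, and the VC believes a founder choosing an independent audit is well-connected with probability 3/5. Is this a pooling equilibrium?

At the pooled signal (no audit) the VC holds the prior 1/5 and pays 1/5·142 + 4/5·67 = 82. Off-path (audit) belief 3/5 gives 3/5·142 + 2/5·67 = 112.
Well-connected: no audit gives 82 − 9 = 73; audit gives 112 − 29 = 83. Deviates. ✗
Unconnected: no audit gives 82 − 10 = 72; audit gives 112 − 129 = -17. Stays. ✓

No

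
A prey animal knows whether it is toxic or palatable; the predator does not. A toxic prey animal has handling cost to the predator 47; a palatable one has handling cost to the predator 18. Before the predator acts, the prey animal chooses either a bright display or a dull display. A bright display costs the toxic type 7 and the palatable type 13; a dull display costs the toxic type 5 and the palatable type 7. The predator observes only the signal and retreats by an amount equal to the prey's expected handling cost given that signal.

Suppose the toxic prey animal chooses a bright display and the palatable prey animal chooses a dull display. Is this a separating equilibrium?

No

Under separation the predator infers type exactly: bright display → toxic (pays 47), dull display → palatable (pays 18).
Toxic: bright display gives 47 − 7 = 40; dull display gives 18 − 5 = 13. No deviation. ✓
Palatable: dull display gives 18 − 7 = 11; bright display gives 47 − 13 = 34. Would deviate. ✗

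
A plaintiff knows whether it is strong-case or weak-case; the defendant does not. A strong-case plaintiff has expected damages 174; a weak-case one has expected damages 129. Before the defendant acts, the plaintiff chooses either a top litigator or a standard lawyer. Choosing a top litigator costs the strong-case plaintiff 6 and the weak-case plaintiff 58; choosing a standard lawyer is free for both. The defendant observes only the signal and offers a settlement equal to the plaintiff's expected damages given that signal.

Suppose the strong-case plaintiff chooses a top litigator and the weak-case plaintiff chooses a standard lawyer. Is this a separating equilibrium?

If types separate, top litigator earns payment 174 and standard lawyer earns 129.
Strong-case: top litigator gives 174 − 6 = 168; standard lawyer gives 129 − 0 = 129. No deviation. ✓
Weak-case: standard lawyer gives 129 − 0 = 129; top litigator gives 174 − 58 = 116. No deviation. ✓
Both incentive constraints hold.

Yes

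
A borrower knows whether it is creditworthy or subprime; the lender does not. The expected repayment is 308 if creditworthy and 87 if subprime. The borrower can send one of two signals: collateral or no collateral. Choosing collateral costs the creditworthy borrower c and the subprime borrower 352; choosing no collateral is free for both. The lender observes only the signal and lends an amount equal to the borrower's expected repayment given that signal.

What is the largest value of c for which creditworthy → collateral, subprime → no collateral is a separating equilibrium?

221

Under separation: collateral → creditworthy (pays 308); no collateral → subprime (pays 87).
Subprime: 87 − 0 = 87 ≥ 308 − 352 = -44. Holds regardless of c. ✓
Creditworthy: 308 − c ≥ 87 − 0, so c ≤ 308 − 87 = 221.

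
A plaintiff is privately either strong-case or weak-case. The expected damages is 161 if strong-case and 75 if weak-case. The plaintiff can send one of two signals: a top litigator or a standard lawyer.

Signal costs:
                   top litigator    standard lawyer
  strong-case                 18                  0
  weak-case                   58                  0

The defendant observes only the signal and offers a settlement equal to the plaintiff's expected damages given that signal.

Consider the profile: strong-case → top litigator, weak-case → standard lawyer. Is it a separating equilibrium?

No

If types separate, top litigator earns payment 161 and standard lawyer earns 75.
Strong-case: top litigator gives 161 − 18 = 143; standard lawyer gives 75 − 0 = 75. No deviation. ✓
Weak-case: standard lawyer gives 75 − 0 = 75; top litigator gives 161 − 58 = 103. Would deviate. ✗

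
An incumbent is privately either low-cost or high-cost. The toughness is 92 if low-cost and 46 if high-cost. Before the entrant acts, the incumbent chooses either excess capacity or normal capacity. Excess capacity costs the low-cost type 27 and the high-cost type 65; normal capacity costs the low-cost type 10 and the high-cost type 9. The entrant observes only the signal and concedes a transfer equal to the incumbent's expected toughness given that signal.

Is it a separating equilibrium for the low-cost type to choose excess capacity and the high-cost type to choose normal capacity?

If types separate, excess capacity earns payment 92 and normal capacity earns 46.
Low-cost: excess capacity gives 92 − 27 = 65; normal capacity gives 46 − 10 = 36. No deviation. ✓
High-cost: normal capacity gives 46 − 9 = 37; excess capacity gives 92 − 65 = 27. No deviation. ✓
Both incentive constraints hold.

Yes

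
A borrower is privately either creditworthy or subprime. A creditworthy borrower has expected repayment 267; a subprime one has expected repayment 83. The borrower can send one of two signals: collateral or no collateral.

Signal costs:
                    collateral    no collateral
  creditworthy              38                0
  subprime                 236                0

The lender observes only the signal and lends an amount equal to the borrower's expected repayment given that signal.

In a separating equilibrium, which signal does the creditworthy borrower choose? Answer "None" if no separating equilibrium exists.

collateral

Try creditworthy → collateral, subprime → no collateral:
  Under separation the lender infers type exactly: collateral → creditworthy (pays 267), no collateral → subprime (pays 83).
  Creditworthy: collateral gives 267 − 38 = 229; no collateral gives 83 − 0 = 83. No deviation. ✓
  Subprime: no collateral gives 83 − 0 = 83; collateral gives 267 − 236 = 31. No deviation. ✓
Both hold — the creditworthy type sends collateral.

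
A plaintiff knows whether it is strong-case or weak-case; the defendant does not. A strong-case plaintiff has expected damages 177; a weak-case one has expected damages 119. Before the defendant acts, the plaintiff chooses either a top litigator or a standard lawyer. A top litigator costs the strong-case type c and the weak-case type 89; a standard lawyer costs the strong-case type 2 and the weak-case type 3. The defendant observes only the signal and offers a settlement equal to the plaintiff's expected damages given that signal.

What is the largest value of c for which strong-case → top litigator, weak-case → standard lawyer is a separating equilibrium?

60

Under separation: top litigator → strong-case (pays 177); standard lawyer → weak-case (pays 119).
Weak-case: 119 − 3 = 116 ≥ 177 − 89 = 88. Holds regardless of c. ✓
Strong-case: 177 − c ≥ 119 − 2, so c ≤ 177 − 117 = 60.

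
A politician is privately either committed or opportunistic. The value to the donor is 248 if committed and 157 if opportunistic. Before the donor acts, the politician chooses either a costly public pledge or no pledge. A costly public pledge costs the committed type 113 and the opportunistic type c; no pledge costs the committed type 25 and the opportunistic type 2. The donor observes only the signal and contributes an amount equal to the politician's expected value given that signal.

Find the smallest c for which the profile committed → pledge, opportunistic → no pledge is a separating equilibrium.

93

Under separation: pledge → committed (pays 248); no pledge → opportunistic (pays 157).
Committed: 248 − 113 = 135 ≥ 157 − 25 = 132. Holds regardless of c. ✓
Opportunistic: 157 − 2 ≥ 248 − c, so c ≥ 248 − 155 = 93.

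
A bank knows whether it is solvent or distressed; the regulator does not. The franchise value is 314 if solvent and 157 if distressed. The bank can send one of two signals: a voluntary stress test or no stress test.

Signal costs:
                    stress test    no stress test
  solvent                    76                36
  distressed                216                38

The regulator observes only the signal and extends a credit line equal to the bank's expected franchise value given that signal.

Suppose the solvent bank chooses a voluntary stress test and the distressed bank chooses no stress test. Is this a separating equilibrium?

Under separation the regulator infers type exactly: stress test → solvent (pays 314), no stress test → distressed (pays 157).
Solvent: stress test gives 314 − 76 = 238; no stress test gives 157 − 36 = 121. No deviation. ✓
Distressed: no stress test gives 157 − 38 = 119; stress test gives 314 − 216 = 98. No deviation. ✓
Both incentive constraints hold.

Yes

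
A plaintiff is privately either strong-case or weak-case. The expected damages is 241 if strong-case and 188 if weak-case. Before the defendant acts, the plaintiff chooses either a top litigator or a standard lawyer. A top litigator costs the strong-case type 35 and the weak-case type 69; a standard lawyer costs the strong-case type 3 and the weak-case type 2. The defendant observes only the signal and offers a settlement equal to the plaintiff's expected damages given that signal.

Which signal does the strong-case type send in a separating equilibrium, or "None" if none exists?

top litigator

Try strong-case → top litigator, weak-case → standard lawyer:
  If types separate, top litigator earns payment 241 and standard lawyer earns 188.
  Strong-case: top litigator gives 241 − 35 = 206; standard lawyer gives 188 − 3 = 185. No deviation. ✓
  Weak-case: standard lawyer gives 188 − 2 = 186; top litigator gives 241 − 69 = 172. No deviation. ✓
Both hold — the strong-case type sends top litigator.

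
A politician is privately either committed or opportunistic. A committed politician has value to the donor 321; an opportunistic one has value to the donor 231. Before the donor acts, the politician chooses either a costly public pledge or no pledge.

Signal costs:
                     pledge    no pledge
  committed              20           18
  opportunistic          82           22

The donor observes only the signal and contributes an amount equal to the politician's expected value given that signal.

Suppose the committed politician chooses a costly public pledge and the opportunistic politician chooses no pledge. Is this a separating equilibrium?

No

If types separate, pledge earns payment 321 and no pledge earns 231.
Committed: pledge gives 321 − 20 = 301; no pledge gives 231 − 18 = 213. No deviation. ✓
Opportunistic: no pledge gives 231 − 22 = 209; pledge gives 321 − 82 = 239. Would deviate. ✗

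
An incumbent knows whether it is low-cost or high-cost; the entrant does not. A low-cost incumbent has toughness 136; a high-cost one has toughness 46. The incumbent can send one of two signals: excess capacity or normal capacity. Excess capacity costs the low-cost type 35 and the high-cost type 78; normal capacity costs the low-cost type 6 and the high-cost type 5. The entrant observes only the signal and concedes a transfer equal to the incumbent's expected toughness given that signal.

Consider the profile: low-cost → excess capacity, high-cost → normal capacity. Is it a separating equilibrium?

No

Under separation the entrant infers type exactly: excess capacity → low-cost (pays 136), normal capacity → high-cost (pays 46).
Low-cost: excess capacity gives 136 − 35 = 101; normal capacity gives 46 − 6 = 40. No deviation. ✓
High-cost: normal capacity gives 46 − 5 = 41; excess capacity gives 136 − 78 = 58. Would deviate. ✗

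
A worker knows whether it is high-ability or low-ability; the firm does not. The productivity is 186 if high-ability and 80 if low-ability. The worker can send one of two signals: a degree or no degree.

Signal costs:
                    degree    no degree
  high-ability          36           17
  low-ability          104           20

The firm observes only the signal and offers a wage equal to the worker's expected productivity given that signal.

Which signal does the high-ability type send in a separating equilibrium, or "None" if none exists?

None

Try high-ability → degree, low-ability → no degree:
  If types separate, degree earns payment 186 and no degree earns 80.
  High-ability: degree gives 186 − 36 = 150; no degree gives 80 − 17 = 63. No deviation. ✓
  Low-ability: no degree gives 80 − 20 = 60; degree gives 186 − 104 = 82. Would deviate. ✗
Try high-ability → no degree, low-ability → degree:
  If types separate, no degree earns payment 186 and degree earns 80.
  High-ability: no degree gives 186 − 17 = 169; degree gives 80 − 36 = 44. No deviation. ✓
  Low-ability: degree gives 80 − 104 = -24; no degree gives 186 − 20 = 166. Would deviate. ✗
Neither assignment is incentive-compatible.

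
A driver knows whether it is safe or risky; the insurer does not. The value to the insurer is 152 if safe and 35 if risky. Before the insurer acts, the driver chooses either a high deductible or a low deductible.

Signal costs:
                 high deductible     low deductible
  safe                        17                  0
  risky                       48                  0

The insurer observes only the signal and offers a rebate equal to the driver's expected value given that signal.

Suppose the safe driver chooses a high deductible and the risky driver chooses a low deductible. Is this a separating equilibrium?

No

If types separate, high deductible earns payment 152 and low deductible earns 35.
Safe: high deductible gives 152 − 17 = 135; low deductible gives 35 − 0 = 35. No deviation. ✓
Risky: low deductible gives 35 − 0 = 35; high deductible gives 152 − 48 = 104. Would deviate. ✗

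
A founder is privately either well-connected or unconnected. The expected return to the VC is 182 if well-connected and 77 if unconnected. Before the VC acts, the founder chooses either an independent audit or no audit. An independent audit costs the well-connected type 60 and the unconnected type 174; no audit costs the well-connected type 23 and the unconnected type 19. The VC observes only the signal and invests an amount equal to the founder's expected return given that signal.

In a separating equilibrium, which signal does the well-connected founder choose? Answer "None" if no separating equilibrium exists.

audit

Try well-connected → audit, unconnected → no audit:
  If types separate, audit earns payment 182 and no audit earns 77.
  Well-connected: audit gives 182 − 60 = 122; no audit gives 77 − 23 = 54. No deviation. ✓
  Unconnected: no audit gives 77 − 19 = 58; audit gives 182 − 174 = 8. No deviation. ✓
Both hold — the well-connected type sends audit.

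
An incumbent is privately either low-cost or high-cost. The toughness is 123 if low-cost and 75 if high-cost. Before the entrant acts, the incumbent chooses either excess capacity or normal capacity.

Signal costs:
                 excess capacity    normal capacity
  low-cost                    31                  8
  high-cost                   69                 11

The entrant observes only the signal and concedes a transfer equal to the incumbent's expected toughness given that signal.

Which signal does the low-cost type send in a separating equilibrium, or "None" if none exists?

Try low-cost → excess capacity, high-cost → normal capacity:
  Under separation the entrant infers type exactly: excess capacity → low-cost (pays 123), normal capacity → high-cost (pays 75).
  Low-cost: excess capacity gives 123 − 31 = 92; normal capacity gives 75 − 8 = 67. No deviation. ✓
  High-cost: normal capacity gives 75 − 11 = 64; excess capacity gives 123 − 69 = 54. No deviation. ✓
Both hold — the low-cost type sends excess capacity.

excess capacity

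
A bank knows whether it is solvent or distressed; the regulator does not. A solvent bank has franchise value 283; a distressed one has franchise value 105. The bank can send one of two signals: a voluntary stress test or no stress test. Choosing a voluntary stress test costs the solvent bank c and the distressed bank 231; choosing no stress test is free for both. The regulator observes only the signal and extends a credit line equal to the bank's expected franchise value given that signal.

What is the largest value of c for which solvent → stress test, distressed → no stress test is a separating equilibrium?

178

Under separation: stress test → solvent (pays 283); no stress test → distressed (pays 105).
Distressed: 105 − 0 = 105 ≥ 283 − 231 = 52. Holds regardless of c. ✓
Solvent: 283 − c ≥ 105 − 0, so c ≤ 283 − 105 = 178.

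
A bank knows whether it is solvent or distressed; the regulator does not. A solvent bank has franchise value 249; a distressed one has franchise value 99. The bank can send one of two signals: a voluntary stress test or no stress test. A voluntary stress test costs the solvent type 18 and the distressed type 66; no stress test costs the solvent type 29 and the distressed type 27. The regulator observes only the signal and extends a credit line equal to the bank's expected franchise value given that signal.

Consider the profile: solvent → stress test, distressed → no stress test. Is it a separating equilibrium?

If types separate, stress test earns payment 249 and no stress test earns 99.
Solvent: stress test gives 249 − 18 = 231; no stress test gives 99 − 29 = 70. No deviation. ✓
Distressed: no stress test gives 99 − 27 = 72; stress test gives 249 − 66 = 183. Would deviate. ✗

No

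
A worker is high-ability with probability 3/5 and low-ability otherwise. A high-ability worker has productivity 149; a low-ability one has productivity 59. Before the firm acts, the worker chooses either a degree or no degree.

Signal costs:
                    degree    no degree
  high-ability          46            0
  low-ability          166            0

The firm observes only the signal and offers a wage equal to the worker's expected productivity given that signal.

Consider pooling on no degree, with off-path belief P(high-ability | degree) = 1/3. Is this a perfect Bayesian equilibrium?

At the pooled signal (no degree) the firm holds the prior 3/5 and pays 3/5·149 + 2/5·59 = 113. Off-path (degree) belief 1/3 gives 1/3·149 + 2/3·59 = 89.
High-ability: no degree gives 113 − 0 = 113; degree gives 89 − 46 = 43. Stays. ✓
Low-ability: no degree gives 113 − 0 = 113; degree gives 89 − 166 = -77. Stays. ✓

Yes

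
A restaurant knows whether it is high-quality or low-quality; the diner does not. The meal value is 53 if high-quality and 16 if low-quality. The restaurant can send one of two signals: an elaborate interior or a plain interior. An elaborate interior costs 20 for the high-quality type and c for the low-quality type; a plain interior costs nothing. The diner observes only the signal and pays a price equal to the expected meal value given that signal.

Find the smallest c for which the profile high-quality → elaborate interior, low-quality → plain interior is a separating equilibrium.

37

Under separation: elaborate interior → high-quality (pays 53); plain interior → low-quality (pays 16).
High-quality: 53 − 20 = 33 ≥ 16 − 0 = 16. Holds regardless of c. ✓
Low-quality: 16 − 0 ≥ 53 − c, so c ≥ 53 − 16 = 37.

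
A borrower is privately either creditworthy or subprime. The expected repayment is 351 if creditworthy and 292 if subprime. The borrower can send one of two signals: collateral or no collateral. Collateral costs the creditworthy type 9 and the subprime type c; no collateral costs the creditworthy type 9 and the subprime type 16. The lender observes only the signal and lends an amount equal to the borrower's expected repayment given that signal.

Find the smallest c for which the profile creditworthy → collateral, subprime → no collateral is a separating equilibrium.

Under separation: collateral → creditworthy (pays 351); no collateral → subprime (pays 292).
Creditworthy: 351 − 9 = 342 ≥ 292 − 9 = 283. Holds regardless of c. ✓
Subprime: 292 − 16 ≥ 351 − c, so c ≥ 351 − 276 = 75.

75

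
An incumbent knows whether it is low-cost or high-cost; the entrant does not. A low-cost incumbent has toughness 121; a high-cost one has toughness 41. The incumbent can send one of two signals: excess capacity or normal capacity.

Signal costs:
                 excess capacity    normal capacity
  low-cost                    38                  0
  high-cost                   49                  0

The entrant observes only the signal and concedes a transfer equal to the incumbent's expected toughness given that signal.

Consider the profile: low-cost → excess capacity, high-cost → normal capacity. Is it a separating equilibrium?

No

If types separate, excess capacity earns payment 121 and normal capacity earns 41.
Low-cost: excess capacity gives 121 − 38 = 83; normal capacity gives 41 − 0 = 41. No deviation. ✓
High-cost: normal capacity gives 41 − 0 = 41; excess capacity gives 121 − 49 = 72. Would deviate. ✗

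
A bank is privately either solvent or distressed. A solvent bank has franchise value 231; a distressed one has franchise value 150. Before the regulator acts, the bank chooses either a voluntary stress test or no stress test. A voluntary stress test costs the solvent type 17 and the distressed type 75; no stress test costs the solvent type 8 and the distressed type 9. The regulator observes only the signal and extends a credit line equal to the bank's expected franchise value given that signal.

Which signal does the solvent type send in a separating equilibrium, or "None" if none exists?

Try solvent → stress test, distressed → no stress test:
  Under separation the regulator infers type exactly: stress test → solvent (pays 231), no stress test → distressed (pays 150).
  Solvent: stress test gives 231 − 17 = 214; no stress test gives 150 − 8 = 142. No deviation. ✓
  Distressed: no stress test gives 150 − 9 = 141; stress test gives 231 − 75 = 156. Would deviate. ✗
Try solvent → no stress test, distressed → stress test:
  Under separation the regulator infers type exactly: no stress test → solvent (pays 231), stress test → distressed (pays 150).
  Solvent: no stress test gives 231 − 8 = 223; stress test gives 150 − 17 = 133. No deviation. ✓
  Distressed: stress test gives 150 − 75 = 75; no stress test gives 231 − 9 = 222. Would deviate. ✗
Neither assignment is incentive-compatible.

None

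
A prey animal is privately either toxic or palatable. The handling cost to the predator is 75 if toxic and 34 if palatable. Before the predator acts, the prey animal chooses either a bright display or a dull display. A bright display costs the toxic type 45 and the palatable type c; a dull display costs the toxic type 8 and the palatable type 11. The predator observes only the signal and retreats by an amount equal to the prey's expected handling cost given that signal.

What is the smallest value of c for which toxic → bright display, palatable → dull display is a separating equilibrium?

Under separation: bright display → toxic (pays 75); dull display → palatable (pays 34).
Toxic: 75 − 45 = 30 ≥ 34 − 8 = 26. Holds regardless of c. ✓
Palatable: 34 − 11 ≥ 75 − c, so c ≥ 75 − 23 = 52.

52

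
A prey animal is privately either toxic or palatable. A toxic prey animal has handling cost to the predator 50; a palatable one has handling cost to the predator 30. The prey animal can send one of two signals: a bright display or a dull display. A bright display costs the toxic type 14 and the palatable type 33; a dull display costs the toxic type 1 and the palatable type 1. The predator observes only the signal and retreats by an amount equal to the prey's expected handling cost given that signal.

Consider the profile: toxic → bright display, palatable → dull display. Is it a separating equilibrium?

If types separate, bright display earns payment 50 and dull display earns 30.
Toxic: bright display gives 50 − 14 = 36; dull display gives 30 − 1 = 29. No deviation. ✓
Palatable: dull display gives 30 − 1 = 29; bright display gives 50 − 33 = 17. No deviation. ✓
Neither type gains from mimicking the other.

Yes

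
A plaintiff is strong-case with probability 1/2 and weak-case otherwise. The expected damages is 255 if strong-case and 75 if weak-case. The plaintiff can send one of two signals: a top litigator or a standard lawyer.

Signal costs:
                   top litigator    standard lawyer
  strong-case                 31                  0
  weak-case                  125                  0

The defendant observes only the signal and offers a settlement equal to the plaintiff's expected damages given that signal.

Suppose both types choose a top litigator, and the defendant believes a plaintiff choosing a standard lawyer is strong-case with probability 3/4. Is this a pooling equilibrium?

No

At the pooled signal (top litigator) the defendant holds the prior 1/2 and pays 1/2·255 + 1/2·75 = 165. Off-path (standard lawyer) belief 3/4 gives 3/4·255 + 1/4·75 = 210.
Strong-case: top litigator gives 165 − 31 = 134; standard lawyer gives 210 − 0 = 210. Deviates. ✗
Weak-case: top litigator gives 165 − 125 = 40; standard lawyer gives 210 − 0 = 210. Deviates. ✗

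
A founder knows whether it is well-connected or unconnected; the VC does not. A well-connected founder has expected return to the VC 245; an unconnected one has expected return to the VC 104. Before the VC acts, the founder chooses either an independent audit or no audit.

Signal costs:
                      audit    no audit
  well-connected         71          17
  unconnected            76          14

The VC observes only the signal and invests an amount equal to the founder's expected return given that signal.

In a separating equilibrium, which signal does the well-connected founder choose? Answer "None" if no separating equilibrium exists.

None

Try well-connected → audit, unconnected → no audit:
  Under separation the VC infers type exactly: audit → well-connected (pays 245), no audit → unconnected (pays 104).
  Well-connected: audit gives 245 − 71 = 174; no audit gives 104 − 17 = 87. No deviation. ✓
  Unconnected: no audit gives 104 − 14 = 90; audit gives 245 − 76 = 169. Would deviate. ✗
Try well-connected → no audit, unconnected → audit:
  Under separation the VC infers type exactly: no audit → well-connected (pays 245), audit → unconnected (pays 104).
  Well-connected: no audit gives 245 − 17 = 228; audit gives 104 − 71 = 33. No deviation. ✓
  Unconnected: audit gives 104 − 76 = 28; no audit gives 245 − 14 = 231. Would deviate. ✗
Neither assignment is incentive-compatible.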